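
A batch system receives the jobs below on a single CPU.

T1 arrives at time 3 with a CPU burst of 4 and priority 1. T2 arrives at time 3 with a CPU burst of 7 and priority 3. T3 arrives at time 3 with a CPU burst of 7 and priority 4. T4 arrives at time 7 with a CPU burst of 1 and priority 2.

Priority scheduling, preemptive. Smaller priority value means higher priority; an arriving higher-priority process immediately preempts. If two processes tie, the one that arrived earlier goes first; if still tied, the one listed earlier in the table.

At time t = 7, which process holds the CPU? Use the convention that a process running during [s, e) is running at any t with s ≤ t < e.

Gantt: | idle 0-3 | T1 3-7 | T4 7-8 | T2 8-15 | T3 15-22 |
Completion: T1=7  T2=15  T3=22  T4=8

T4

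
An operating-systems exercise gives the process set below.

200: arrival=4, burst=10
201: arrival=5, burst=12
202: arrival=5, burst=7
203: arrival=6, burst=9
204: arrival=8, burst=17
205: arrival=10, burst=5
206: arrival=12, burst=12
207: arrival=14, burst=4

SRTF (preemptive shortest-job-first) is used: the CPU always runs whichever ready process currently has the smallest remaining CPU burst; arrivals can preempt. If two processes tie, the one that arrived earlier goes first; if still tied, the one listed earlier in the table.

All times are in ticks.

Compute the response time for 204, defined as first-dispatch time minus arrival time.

Gantt: | idle 0-4 | 200 4-5 | 202 5-12 | 205 12-17 | 207 17-21 | 200 21-30 | 203 30-39 | 201 39-51 | 206 51-63 | 204 63-80 |
Completion: 200=30  201=51  202=12  203=39  204=80  205=17  206=63  207=21
Turnaround (C−A): 200=26  201=46  202=7  203=33  204=72  205=7  206=51  207=7
Response(204) = first start − arrival = 63 − 8 = 55

55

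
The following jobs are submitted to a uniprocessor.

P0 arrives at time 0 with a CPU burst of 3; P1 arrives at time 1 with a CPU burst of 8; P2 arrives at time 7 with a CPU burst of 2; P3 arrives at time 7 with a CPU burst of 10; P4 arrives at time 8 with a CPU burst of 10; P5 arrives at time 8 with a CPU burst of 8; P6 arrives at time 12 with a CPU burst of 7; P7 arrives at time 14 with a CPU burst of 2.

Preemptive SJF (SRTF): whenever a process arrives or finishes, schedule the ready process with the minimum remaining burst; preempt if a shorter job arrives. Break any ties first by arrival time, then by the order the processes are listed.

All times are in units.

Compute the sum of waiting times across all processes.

76

Timeline: | P0 0-3 | P1 3-7 | P2 7-9 | P1 9-13 | P6 13-14 | P7 14-16 | P6 16-22 | P5 22-30 | P3 30-40 | P4 40-50 |
Completion: P0=3  P1=13  P2=9  P3=40  P4=50  P5=30  P6=22  P7=16
Turnaround (C−A): P0=3  P1=12  P2=2  P3=33  P4=42  P5=22  P6=10  P7=2
Waiting = turnaround − burst: P0=0, P1=4, P2=0, P3=23, P4=32, P5=14, P6=3, P7=0
Total waiting = 0 + 4 + 0 + 23 + 32 + 14 + 3 + 0 = 76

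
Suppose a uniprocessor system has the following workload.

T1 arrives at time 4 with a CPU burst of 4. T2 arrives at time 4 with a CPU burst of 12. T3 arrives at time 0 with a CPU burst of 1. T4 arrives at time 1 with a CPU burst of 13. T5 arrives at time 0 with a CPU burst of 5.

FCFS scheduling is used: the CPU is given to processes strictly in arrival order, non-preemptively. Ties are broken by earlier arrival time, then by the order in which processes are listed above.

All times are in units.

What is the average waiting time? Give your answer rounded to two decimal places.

Schedule: | T3 0-1 | T5 1-6 | T4 6-19 | T1 19-23 | T2 23-35 |
Completion: T1=23  T2=35  T3=1  T4=19  T5=6
Turnaround (C−A): T1=19  T2=31  T3=1  T4=18  T5=6
Waiting times: T1=15, T2=19, T3=0, T4=5, T5=1
Average waiting = (15+19+0+5+1) / 5 = 40/5 = 8.00

8.00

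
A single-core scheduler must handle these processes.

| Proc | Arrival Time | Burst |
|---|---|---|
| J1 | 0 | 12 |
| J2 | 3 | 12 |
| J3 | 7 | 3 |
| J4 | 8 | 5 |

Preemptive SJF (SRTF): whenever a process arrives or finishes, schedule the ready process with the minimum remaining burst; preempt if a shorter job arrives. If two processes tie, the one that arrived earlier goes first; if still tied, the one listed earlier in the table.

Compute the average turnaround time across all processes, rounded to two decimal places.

14.75

Gantt: | J1 0-7 | J3 7-10 | J1 10-15 | J4 15-20 | J2 20-32 |
Completion: J1=15  J2=32  J3=10  J4=20
Turnaround (C−A): J1=15  J2=29  J3=3  J4=12
Turnaround times: J1=15, J2=29, J3=3, J4=12
Average turnaround = (15+29+3+12) / 4 = 59/4 = 14.75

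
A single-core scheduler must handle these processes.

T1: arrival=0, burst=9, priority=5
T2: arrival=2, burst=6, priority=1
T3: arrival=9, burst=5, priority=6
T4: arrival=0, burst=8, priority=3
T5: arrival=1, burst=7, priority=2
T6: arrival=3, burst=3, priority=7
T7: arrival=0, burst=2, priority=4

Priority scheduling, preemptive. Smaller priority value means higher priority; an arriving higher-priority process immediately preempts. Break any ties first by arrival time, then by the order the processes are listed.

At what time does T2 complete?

Schedule: | T4 0-1 | T5 1-2 | T2 2-8 | T5 8-14 | T4 14-21 | T7 21-23 | T1 23-32 | T3 32-37 | T6 37-40 |
Completion: T1=32  T2=8  T3=37  T4=21  T5=14  T6=40  T7=23

8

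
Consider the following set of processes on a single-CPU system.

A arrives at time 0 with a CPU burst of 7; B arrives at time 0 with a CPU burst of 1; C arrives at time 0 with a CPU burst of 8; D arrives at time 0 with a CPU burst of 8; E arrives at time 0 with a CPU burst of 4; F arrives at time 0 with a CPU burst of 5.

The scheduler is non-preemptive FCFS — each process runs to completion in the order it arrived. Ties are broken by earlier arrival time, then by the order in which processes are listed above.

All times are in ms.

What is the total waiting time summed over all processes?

83

Timeline: | A 0-7 | B 7-8 | C 8-16 | D 16-24 | E 24-28 | F 28-33 |
Completion: A=7  B=8  C=16  D=24  E=28  F=33
Waiting = turnaround − burst: A=0, B=7, C=8, D=16, E=24, F=28
Total waiting = 0 + 7 + 8 + 16 + 24 + 28 = 83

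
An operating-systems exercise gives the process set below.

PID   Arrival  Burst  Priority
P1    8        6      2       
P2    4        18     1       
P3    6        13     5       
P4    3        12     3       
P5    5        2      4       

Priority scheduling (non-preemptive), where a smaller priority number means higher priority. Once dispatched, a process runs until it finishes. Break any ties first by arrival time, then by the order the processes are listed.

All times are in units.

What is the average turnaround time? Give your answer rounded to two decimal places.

Timeline: | idle 0-3 | P4 3-15 | P2 15-33 | P1 33-39 | P5 39-41 | P3 41-54 |
Completion: P1=39  P2=33  P3=54  P4=15  P5=41
Turnaround (C−A): P1=31  P2=29  P3=48  P4=12  P5=36
Turnaround times: P1=31, P2=29, P3=48, P4=12, P5=36
Average turnaround = (31+29+48+12+36) / 5 = 156/5 = 31.20

31.20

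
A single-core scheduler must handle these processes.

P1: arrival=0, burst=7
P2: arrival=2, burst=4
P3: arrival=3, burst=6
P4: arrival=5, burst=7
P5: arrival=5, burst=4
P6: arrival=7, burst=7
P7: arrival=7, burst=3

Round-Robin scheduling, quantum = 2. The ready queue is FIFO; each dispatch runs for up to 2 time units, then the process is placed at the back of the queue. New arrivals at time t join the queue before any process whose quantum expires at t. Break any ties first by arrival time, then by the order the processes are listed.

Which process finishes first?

Schedule: | P1 0-2 | P2 2-4 | P1 4-6 | P3 6-8 | P2 8-10 | P4 10-12 | P5 12-14 | P1 14-16 | P6 16-18 | P7 18-20 | P3 20-22 | P4 22-24 | P5 24-26 | P1 26-27 | P6 27-29 | P7 29-30 | P3 30-32 | P4 32-34 | P6 34-36 | P4 36-37 | P6 37-38 |
Completion: P1=27  P2=10  P3=32  P4=37  P5=26  P6=38  P7=30
Finish order: P2 → P5 → P1 → P7 → P3 → P4 → P6

P2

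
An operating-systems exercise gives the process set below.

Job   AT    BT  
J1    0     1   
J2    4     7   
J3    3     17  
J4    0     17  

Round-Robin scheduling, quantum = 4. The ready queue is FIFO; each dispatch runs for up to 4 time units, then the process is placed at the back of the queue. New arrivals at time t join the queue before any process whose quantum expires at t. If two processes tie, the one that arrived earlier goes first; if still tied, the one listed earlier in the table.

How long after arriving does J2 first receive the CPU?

Gantt: | J1 0-1 | J4 1-5 | J3 5-9 | J2 9-13 | J4 13-17 | J3 17-21 | J2 21-24 | J4 24-28 | J3 28-32 | J4 32-36 | J3 36-40 | J4 40-41 | J3 41-42 |
Completion: J1=1  J2=24  J3=42  J4=41
Turnaround (C−A): J1=1  J2=20  J3=39  J4=41
Response(J2) = first start − arrival = 9 − 4 = 5

5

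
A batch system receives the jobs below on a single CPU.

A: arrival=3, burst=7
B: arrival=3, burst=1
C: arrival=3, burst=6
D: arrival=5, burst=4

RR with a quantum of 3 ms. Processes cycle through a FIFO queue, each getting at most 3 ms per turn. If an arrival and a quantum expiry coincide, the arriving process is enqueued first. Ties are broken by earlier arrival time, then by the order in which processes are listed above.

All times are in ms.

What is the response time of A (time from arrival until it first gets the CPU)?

Timeline: | idle 0-3 | A 3-6 | B 6-7 | C 7-10 | D 10-13 | A 13-16 | C 16-19 | D 19-20 | A 20-21 |
Completion: A=21  B=7  C=19  D=20
Turnaround (C−A): A=18  B=4  C=16  D=15
Response(A) = first start − arrival = 3 − 3 = 0

0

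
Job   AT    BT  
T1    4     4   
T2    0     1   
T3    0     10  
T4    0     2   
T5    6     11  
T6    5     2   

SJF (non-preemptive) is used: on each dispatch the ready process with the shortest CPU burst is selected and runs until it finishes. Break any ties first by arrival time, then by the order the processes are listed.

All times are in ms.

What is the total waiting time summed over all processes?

36

Schedule: | T2 0-1 | T4 1-3 | T3 3-13 | T6 13-15 | T1 15-19 | T5 19-30 |
Completion: T1=19  T2=1  T3=13  T4=3  T5=30  T6=15
Waiting = turnaround − burst: T1=11, T2=0, T3=3, T4=1, T5=13, T6=8
Total waiting = 11 + 0 + 3 + 1 + 13 + 8 = 36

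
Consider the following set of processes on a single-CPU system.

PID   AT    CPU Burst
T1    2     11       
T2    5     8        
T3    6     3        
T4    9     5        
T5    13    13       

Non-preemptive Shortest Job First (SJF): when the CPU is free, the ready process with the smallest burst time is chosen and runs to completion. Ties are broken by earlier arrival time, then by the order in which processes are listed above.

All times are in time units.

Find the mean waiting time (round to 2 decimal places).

Schedule: | idle 0-2 | T1 2-13 | T3 13-16 | T4 16-21 | T2 21-29 | T5 29-42 |
Completion: T1=13  T2=29  T3=16  T4=21  T5=42
Waiting times: T1=0, T2=16, T3=7, T4=7, T5=16
Average waiting = (0+16+7+7+16) / 5 = 46/5 = 9.20

9.20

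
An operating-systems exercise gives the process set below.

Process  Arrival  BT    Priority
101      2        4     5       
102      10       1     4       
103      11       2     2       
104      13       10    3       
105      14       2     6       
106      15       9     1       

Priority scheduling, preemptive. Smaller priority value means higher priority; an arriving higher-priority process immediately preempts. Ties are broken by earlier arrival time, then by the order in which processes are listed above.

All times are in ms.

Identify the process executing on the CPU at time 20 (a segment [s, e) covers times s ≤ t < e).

106

Schedule: | idle 0-2 | 101 2-6 | idle 6-10 | 102 10-11 | 103 11-13 | 104 13-15 | 106 15-24 | 104 24-32 | 105 32-34 |
Completion: 101=6  102=11  103=13  104=32  105=34  106=24
Turnaround (C−A): 101=4  102=1  103=2  104=19  105=20  106=9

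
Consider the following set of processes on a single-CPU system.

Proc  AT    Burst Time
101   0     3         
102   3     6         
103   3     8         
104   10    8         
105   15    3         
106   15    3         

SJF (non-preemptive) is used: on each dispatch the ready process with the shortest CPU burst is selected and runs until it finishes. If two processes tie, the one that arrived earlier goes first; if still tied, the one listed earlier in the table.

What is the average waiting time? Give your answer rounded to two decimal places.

Gantt: | 101 0-3 | 102 3-9 | 103 9-17 | 105 17-20 | 106 20-23 | 104 23-31 |
Completion: 101=3  102=9  103=17  104=31  105=20  106=23
Waiting times: 101=0, 102=0, 103=6, 104=13, 105=2, 106=5
Average waiting = (0+0+6+13+2+5) / 6 = 26/6 = 4.33

4.33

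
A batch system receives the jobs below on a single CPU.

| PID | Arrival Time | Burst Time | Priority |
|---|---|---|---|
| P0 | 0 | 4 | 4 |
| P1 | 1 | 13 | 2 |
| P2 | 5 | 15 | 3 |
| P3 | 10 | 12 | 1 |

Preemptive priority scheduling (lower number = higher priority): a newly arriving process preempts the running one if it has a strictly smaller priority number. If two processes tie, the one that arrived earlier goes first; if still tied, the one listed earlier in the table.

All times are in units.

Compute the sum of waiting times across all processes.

73

Gantt: | P0 0-1 | P1 1-10 | P3 10-22 | P1 22-26 | P2 26-41 | P0 41-44 |
Completion: P0=44  P1=26  P2=41  P3=22
Turnaround (C−A): P0=44  P1=25  P2=36  P3=12
Waiting = turnaround − burst: P0=40, P1=12, P2=21, P3=0
Total waiting = 40 + 12 + 21 + 0 = 73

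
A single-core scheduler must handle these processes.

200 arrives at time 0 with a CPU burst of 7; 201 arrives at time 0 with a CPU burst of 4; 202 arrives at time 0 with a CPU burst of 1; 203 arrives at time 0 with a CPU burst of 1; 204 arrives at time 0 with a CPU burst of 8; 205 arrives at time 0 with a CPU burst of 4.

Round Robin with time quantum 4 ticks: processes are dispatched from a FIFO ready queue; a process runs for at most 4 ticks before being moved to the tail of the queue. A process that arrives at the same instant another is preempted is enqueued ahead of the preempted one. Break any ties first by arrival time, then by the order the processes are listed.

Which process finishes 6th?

204

Gantt: | 200 0-4 | 201 4-8 | 202 8-9 | 203 9-10 | 204 10-14 | 205 14-18 | 200 18-21 | 204 21-25 |
Completion: 200=21  201=8  202=9  203=10  204=25  205=18
Finish order: 201 → 202 → 203 → 205 → 200 → 204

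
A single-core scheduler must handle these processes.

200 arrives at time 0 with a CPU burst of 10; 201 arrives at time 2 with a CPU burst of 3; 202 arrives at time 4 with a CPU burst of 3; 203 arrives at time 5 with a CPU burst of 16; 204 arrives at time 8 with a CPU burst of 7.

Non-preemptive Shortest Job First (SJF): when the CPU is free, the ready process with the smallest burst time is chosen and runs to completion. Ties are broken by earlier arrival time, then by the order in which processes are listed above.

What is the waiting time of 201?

8

Gantt: | 200 0-10 | 201 10-13 | 202 13-16 | 204 16-23 | 203 23-39 |
Completion: 200=10  201=13  202=16  203=39  204=23
Turnaround (C−A): 200=10  201=11  202=12  203=34  204=15
Waiting(201) = turnaround − burst = 11 − 3 = 8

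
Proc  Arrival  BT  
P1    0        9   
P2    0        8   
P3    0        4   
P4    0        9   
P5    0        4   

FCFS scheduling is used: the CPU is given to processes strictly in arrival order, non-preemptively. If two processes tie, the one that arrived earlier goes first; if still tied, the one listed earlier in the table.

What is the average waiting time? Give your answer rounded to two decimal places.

15.40

Timeline: | P1 0-9 | P2 9-17 | P3 17-21 | P4 21-30 | P5 30-34 |
Completion: P1=9  P2=17  P3=21  P4=30  P5=34
Turnaround (C−A): P1=9  P2=17  P3=21  P4=30  P5=34
Waiting times: P1=0, P2=9, P3=17, P4=21, P5=30
Average waiting = (0+9+17+21+30) / 5 = 77/5 = 15.40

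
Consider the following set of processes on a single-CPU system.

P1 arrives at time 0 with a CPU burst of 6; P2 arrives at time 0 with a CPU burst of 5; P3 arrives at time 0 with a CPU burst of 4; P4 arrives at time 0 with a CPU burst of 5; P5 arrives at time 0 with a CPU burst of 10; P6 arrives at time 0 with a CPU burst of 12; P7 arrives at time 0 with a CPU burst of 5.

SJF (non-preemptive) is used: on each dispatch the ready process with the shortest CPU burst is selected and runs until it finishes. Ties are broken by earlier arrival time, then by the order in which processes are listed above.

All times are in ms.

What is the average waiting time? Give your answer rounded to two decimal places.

Gantt: | P3 0-4 | P2 4-9 | P4 9-14 | P7 14-19 | P1 19-25 | P5 25-35 | P6 35-47 |
Completion: P1=25  P2=9  P3=4  P4=14  P5=35  P6=47  P7=19
Turnaround (C−A): P1=25  P2=9  P3=4  P4=14  P5=35  P6=47  P7=19
Waiting times: P1=19, P2=4, P3=0, P4=9, P5=25, P6=35, P7=14
Average waiting = (19+4+0+9+25+35+14) / 7 = 106/7 = 15.14

15.14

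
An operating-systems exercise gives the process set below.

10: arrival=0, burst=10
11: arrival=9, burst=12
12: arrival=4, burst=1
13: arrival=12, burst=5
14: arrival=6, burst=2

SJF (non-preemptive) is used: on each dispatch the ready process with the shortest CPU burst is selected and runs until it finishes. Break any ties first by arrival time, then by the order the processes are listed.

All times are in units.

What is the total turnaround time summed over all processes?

51

Gantt: | 10 0-10 | 12 10-11 | 14 11-13 | 13 13-18 | 11 18-30 |
Completion: 10=10  11=30  12=11  13=18  14=13
Turnaround (C−A): 10=10  11=21  12=7  13=6  14=7
Turnaround = completion − arrival: 10=10, 11=21, 12=7, 13=6, 14=7
Total turnaround = 10 + 21 + 7 + 6 + 7 = 51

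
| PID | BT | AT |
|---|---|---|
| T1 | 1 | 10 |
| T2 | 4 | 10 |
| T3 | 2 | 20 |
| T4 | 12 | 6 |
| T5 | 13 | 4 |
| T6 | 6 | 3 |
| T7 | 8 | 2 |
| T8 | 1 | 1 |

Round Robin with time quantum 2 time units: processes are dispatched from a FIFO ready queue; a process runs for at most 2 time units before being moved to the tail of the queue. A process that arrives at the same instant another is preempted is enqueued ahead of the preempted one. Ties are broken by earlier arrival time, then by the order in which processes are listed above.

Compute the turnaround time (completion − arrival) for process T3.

Timeline: | idle 0-1 | T8 1-2 | T7 2-4 | T6 4-6 | T5 6-8 | T7 8-10 | T4 10-12 | T6 12-14 | T5 14-16 | T1 16-17 | T2 17-19 | T7 19-21 | T4 21-23 | T6 23-25 | T5 25-27 | T2 27-29 | T3 29-31 | T7 31-33 | T4 33-35 | T5 35-37 | T4 37-39 | T5 39-41 | T4 41-43 | T5 43-45 | T4 45-47 | T5 47-48 |
Completion: T1=17  T2=29  T3=31  T4=47  T5=48  T6=25  T7=33  T8=2
Turnaround(T3) = completion − arrival = 31 − 20 = 11

11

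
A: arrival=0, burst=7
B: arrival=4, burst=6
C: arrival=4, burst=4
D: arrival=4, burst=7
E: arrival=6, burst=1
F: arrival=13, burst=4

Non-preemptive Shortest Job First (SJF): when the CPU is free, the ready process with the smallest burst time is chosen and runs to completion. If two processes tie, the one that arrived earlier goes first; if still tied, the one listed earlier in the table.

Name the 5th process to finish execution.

Schedule: | A 0-7 | E 7-8 | C 8-12 | B 12-18 | F 18-22 | D 22-29 |
Completion: A=7  B=18  C=12  D=29  E=8  F=22
Finish order: A → E → C → B → F → D

F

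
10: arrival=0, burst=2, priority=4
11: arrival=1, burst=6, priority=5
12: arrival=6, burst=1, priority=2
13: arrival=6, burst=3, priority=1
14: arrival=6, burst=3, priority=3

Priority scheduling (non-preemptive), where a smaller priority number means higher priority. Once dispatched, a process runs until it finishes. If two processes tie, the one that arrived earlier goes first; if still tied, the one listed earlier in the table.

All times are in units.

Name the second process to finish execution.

11

Timeline: | 10 0-2 | 11 2-8 | 13 8-11 | 12 11-12 | 14 12-15 |
Completion: 10=2  11=8  12=12  13=11  14=15
Turnaround (C−A): 10=2  11=7  12=6  13=5  14=9
Finish order: 10 → 11 → 13 → 12 → 14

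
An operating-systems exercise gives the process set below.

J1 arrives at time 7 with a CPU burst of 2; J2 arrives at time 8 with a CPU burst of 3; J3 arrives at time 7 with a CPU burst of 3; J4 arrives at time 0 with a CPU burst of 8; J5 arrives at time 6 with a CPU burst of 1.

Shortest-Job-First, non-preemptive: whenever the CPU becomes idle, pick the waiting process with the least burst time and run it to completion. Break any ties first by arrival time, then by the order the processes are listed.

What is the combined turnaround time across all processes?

31

Gantt: | J4 0-8 | J5 8-9 | J1 9-11 | J3 11-14 | J2 14-17 |
Completion: J1=11  J2=17  J3=14  J4=8  J5=9
Turnaround = completion − arrival: J1=4, J2=9, J3=7, J4=8, J5=3
Total turnaround = 4 + 9 + 7 + 8 + 3 = 31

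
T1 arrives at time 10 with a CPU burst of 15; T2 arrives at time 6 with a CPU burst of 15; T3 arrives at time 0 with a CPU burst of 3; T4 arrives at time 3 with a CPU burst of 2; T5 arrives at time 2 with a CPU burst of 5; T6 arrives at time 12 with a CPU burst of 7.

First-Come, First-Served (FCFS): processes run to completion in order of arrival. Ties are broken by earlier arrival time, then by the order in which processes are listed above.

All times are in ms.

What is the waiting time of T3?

0

Gantt: | T3 0-3 | T5 3-8 | T4 8-10 | T2 10-25 | T1 25-40 | T6 40-47 |
Completion: T1=40  T2=25  T3=3  T4=10  T5=8  T6=47
Turnaround (C−A): T1=30  T2=19  T3=3  T4=7  T5=6  T6=35
Waiting(T3) = turnaround − burst = 3 − 3 = 0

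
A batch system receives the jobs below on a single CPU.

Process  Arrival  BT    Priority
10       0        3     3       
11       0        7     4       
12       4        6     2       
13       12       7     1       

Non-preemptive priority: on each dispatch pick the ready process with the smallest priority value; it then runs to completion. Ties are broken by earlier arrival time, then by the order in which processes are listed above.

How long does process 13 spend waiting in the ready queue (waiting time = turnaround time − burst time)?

4

Schedule: | 10 0-3 | 11 3-10 | 12 10-16 | 13 16-23 |
Completion: 10=3  11=10  12=16  13=23
Waiting(13) = turnaround − burst = 11 − 7 = 4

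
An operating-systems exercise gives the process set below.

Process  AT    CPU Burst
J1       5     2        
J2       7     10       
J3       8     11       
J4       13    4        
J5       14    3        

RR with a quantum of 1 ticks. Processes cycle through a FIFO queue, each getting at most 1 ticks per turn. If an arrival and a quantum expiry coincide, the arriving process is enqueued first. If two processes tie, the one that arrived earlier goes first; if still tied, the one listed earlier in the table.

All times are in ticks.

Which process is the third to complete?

J4

Gantt: | idle 0-5 | J1 5-7 | J2 7-8 | J3 8-9 | J2 9-10 | J3 10-11 | J2 11-12 | J3 12-13 | J2 13-14 | J4 14-15 | J3 15-16 | J5 16-17 | J2 17-18 | J4 18-19 | J3 19-20 | J5 20-21 | J2 21-22 | J4 22-23 | J3 23-24 | J5 24-25 | J2 25-26 | J4 26-27 | J3 27-28 | J2 28-29 | J3 29-30 | J2 30-31 | J3 31-32 | J2 32-33 | J3 33-35 |
Completion: J1=7  J2=33  J3=35  J4=27  J5=25
Finish order: J1 → J5 → J4 → J2 → J3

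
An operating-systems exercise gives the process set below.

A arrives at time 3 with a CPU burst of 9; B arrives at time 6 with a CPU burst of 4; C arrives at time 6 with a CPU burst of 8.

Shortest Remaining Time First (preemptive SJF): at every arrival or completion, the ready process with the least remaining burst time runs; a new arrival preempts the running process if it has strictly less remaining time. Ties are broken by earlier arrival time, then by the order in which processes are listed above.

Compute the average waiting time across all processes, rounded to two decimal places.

Schedule: | idle 0-3 | A 3-6 | B 6-10 | A 10-16 | C 16-24 |
Completion: A=16  B=10  C=24
Turnaround (C−A): A=13  B=4  C=18
Waiting times: A=4, B=0, C=10
Average waiting = (4+0+10) / 3 = 14/3 = 4.67

4.67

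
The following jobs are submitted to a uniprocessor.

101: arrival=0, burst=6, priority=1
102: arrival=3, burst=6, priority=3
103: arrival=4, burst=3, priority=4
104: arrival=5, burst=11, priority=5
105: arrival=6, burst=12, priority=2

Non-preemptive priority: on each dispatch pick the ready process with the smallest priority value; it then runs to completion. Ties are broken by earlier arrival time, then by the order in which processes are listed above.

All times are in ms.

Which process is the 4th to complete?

Schedule: | 101 0-6 | 105 6-18 | 102 18-24 | 103 24-27 | 104 27-38 |
Completion: 101=6  102=24  103=27  104=38  105=18
Turnaround (C−A): 101=6  102=21  103=23  104=33  105=12
Finish order: 101 → 105 → 102 → 103 → 104

103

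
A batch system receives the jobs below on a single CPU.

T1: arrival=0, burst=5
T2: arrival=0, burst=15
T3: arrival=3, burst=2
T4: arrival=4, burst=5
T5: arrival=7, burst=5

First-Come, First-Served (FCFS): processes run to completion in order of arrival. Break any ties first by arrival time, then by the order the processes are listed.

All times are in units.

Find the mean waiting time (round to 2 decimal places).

12.00

Schedule: | T1 0-5 | T2 5-20 | T3 20-22 | T4 22-27 | T5 27-32 |
Completion: T1=5  T2=20  T3=22  T4=27  T5=32
Waiting times: T1=0, T2=5, T3=17, T4=18, T5=20
Average waiting = (0+5+17+18+20) / 5 = 60/5 = 12.00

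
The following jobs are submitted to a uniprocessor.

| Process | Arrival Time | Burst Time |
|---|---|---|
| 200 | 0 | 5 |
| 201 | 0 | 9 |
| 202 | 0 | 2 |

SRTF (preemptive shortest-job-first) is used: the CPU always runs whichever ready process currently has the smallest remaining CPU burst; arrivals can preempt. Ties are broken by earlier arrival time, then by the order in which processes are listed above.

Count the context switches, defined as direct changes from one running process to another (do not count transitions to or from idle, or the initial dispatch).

2

Gantt: | 202 0-2 | 200 2-7 | 201 7-16 |
Completion: 200=7  201=16  202=2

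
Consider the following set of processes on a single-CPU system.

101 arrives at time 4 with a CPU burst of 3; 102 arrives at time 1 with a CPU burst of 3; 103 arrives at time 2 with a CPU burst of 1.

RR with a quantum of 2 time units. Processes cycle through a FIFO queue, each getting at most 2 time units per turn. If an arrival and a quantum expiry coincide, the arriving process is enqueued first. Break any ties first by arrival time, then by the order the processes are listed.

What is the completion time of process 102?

5

Timeline: | idle 0-1 | 102 1-3 | 103 3-4 | 102 4-5 | 101 5-8 |
Completion: 101=8  102=5  103=4
Turnaround (C−A): 101=4  102=4  103=2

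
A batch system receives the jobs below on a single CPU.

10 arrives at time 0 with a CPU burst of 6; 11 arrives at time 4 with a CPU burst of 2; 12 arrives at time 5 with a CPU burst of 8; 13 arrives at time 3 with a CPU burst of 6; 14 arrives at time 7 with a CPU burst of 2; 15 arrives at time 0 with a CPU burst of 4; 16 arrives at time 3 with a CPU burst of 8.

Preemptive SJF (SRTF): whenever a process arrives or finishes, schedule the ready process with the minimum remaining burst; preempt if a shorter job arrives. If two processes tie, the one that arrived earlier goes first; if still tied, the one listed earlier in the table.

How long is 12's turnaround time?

Timeline: | 15 0-4 | 11 4-6 | 10 6-7 | 14 7-9 | 10 9-14 | 13 14-20 | 16 20-28 | 12 28-36 |
Completion: 10=14  11=6  12=36  13=20  14=9  15=4  16=28
Turnaround (C−A): 10=14  11=2  12=31  13=17  14=2  15=4  16=25
Turnaround(12) = completion − arrival = 36 − 5 = 31

31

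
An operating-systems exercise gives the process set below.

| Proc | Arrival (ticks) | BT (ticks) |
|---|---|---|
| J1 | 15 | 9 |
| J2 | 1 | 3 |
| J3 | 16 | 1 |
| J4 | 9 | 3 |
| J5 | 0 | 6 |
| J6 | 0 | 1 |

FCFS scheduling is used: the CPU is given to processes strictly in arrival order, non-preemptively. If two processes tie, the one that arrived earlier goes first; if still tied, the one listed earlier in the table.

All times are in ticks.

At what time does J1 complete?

24

Timeline: | J5 0-6 | J6 6-7 | J2 7-10 | J4 10-13 | idle 13-15 | J1 15-24 | J3 24-25 |
Completion: J1=24  J2=10  J3=25  J4=13  J5=6  J6=7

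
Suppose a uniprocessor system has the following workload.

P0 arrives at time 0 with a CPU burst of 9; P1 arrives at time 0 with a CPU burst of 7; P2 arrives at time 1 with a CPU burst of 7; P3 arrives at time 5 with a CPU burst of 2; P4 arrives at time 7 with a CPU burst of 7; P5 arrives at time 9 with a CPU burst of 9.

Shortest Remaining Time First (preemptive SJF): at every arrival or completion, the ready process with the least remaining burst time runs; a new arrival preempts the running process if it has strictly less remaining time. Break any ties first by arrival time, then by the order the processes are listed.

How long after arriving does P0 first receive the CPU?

23

Schedule: | P1 0-7 | P3 7-9 | P2 9-16 | P4 16-23 | P0 23-32 | P5 32-41 |
Completion: P0=32  P1=7  P2=16  P3=9  P4=23  P5=41
Response(P0) = first start − arrival = 23 − 0 = 23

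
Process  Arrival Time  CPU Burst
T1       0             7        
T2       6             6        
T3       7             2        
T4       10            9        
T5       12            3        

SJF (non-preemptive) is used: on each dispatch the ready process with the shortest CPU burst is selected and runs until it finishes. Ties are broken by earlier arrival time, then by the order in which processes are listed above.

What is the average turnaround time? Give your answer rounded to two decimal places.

8.20

Gantt: | T1 0-7 | T3 7-9 | T2 9-15 | T5 15-18 | T4 18-27 |
Completion: T1=7  T2=15  T3=9  T4=27  T5=18
Turnaround (C−A): T1=7  T2=9  T3=2  T4=17  T5=6
Turnaround times: T1=7, T2=9, T3=2, T4=17, T5=6
Average turnaround = (7+9+2+17+6) / 5 = 41/5 = 8.20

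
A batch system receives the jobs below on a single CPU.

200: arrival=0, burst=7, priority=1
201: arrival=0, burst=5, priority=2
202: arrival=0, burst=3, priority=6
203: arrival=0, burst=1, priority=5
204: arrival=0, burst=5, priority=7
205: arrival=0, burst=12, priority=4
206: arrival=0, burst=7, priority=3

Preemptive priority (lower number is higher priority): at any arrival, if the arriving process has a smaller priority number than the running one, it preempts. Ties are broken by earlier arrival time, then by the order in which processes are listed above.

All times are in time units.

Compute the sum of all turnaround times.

176

Timeline: | 200 0-7 | 201 7-12 | 206 12-19 | 205 19-31 | 203 31-32 | 202 32-35 | 204 35-40 |
Completion: 200=7  201=12  202=35  203=32  204=40  205=31  206=19
Turnaround = completion − arrival: 200=7, 201=12, 202=35, 203=32, 204=40, 205=31, 206=19
Total turnaround = 7 + 12 + 35 + 32 + 40 + 31 + 19 = 176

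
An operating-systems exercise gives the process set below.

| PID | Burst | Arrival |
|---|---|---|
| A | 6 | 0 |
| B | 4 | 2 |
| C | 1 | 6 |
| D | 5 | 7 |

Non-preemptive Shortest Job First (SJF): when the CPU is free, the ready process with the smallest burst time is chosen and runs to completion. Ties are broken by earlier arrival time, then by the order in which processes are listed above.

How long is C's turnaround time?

1

Timeline: | A 0-6 | C 6-7 | B 7-11 | D 11-16 |
Completion: A=6  B=11  C=7  D=16
Turnaround (C−A): A=6  B=9  C=1  D=9
Turnaround(C) = completion − arrival = 7 − 6 = 1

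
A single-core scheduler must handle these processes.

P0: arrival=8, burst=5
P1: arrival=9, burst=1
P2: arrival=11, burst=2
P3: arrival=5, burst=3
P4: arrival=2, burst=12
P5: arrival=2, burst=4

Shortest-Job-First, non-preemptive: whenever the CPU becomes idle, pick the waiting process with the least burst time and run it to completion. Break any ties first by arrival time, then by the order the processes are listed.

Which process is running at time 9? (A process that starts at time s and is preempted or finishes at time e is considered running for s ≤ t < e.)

P1

Gantt: | idle 0-2 | P5 2-6 | P3 6-9 | P1 9-10 | P0 10-15 | P2 15-17 | P4 17-29 |
Completion: P0=15  P1=10  P2=17  P3=9  P4=29  P5=6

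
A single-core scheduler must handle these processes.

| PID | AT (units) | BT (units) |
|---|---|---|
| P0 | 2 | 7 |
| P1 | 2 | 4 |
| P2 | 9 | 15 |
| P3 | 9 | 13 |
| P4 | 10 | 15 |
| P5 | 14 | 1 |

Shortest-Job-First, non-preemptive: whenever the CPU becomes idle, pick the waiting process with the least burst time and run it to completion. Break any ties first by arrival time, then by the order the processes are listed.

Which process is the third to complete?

Schedule: | idle 0-2 | P1 2-6 | P0 6-13 | P3 13-26 | P5 26-27 | P2 27-42 | P4 42-57 |
Completion: P0=13  P1=6  P2=42  P3=26  P4=57  P5=27
Turnaround (C−A): P0=11  P1=4  P2=33  P3=17  P4=47  P5=13
Finish order: P1 → P0 → P3 → P5 → P2 → P4

P3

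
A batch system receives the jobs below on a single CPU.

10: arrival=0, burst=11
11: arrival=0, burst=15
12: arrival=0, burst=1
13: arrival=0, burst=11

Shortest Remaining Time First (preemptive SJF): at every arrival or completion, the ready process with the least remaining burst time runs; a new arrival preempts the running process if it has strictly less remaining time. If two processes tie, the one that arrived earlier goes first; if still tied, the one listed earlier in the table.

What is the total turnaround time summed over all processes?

74

Schedule: | 12 0-1 | 10 1-12 | 13 12-23 | 11 23-38 |
Completion: 10=12  11=38  12=1  13=23
Turnaround (C−A): 10=12  11=38  12=1  13=23
Turnaround = completion − arrival: 10=12, 11=38, 12=1, 13=23
Total turnaround = 12 + 38 + 1 + 23 = 74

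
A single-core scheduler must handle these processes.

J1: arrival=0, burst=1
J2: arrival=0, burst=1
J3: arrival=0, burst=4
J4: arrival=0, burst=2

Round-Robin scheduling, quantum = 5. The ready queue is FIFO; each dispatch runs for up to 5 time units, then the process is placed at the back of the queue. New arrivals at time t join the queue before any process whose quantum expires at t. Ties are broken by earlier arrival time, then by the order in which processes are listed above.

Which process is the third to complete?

Schedule: | J1 0-1 | J2 1-2 | J3 2-6 | J4 6-8 |
Completion: J1=1  J2=2  J3=6  J4=8
Turnaround (C−A): J1=1  J2=2  J3=6  J4=8
Finish order: J1 → J2 → J3 → J4

J3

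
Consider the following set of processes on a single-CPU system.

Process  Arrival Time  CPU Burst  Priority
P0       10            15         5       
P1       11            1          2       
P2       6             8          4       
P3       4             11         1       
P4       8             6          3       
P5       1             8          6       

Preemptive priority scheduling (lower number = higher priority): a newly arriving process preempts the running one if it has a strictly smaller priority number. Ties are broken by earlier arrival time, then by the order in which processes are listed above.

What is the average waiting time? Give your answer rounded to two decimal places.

Gantt: | idle 0-1 | P5 1-4 | P3 4-15 | P1 15-16 | P4 16-22 | P2 22-30 | P0 30-45 | P5 45-50 |
Completion: P0=45  P1=16  P2=30  P3=15  P4=22  P5=50
Turnaround (C−A): P0=35  P1=5  P2=24  P3=11  P4=14  P5=49
Waiting times: P0=20, P1=4, P2=16, P3=0, P4=8, P5=41
Average waiting = (20+4+16+0+8+41) / 6 = 89/6 = 14.83

14.83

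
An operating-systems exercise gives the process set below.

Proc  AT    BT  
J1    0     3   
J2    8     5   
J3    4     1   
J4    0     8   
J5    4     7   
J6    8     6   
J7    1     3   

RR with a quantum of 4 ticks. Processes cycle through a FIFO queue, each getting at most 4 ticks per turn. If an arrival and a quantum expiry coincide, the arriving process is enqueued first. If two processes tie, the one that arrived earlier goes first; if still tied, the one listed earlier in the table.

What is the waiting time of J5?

Gantt: | J1 0-3 | J4 3-7 | J7 7-10 | J3 10-11 | J5 11-15 | J4 15-19 | J2 19-23 | J6 23-27 | J5 27-30 | J2 30-31 | J6 31-33 |
Completion: J1=3  J2=31  J3=11  J4=19  J5=30  J6=33  J7=10
Turnaround (C−A): J1=3  J2=23  J3=7  J4=19  J5=26  J6=25  J7=9
Waiting(J5) = turnaround − burst = 26 − 7 = 19

19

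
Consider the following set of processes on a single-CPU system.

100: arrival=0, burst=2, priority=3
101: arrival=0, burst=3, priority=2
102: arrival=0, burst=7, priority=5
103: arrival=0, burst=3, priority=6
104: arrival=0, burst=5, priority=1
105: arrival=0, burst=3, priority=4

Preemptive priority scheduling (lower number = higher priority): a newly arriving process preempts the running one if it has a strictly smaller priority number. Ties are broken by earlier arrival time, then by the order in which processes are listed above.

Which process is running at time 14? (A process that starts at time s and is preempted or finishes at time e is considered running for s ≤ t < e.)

Timeline: | 104 0-5 | 101 5-8 | 100 8-10 | 105 10-13 | 102 13-20 | 103 20-23 |
Completion: 100=10  101=8  102=20  103=23  104=5  105=13
Turnaround (C−A): 100=10  101=8  102=20  103=23  104=5  105=13

102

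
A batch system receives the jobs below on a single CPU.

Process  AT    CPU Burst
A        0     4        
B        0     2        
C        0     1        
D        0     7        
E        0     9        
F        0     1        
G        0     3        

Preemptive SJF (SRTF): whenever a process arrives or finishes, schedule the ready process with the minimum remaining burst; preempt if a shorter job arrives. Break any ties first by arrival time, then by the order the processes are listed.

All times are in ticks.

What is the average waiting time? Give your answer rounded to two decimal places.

6.14

Schedule: | C 0-1 | F 1-2 | B 2-4 | G 4-7 | A 7-11 | D 11-18 | E 18-27 |
Completion: A=11  B=4  C=1  D=18  E=27  F=2  G=7
Waiting times: A=7, B=2, C=0, D=11, E=18, F=1, G=4
Average waiting = (7+2+0+11+18+1+4) / 7 = 43/7 = 6.14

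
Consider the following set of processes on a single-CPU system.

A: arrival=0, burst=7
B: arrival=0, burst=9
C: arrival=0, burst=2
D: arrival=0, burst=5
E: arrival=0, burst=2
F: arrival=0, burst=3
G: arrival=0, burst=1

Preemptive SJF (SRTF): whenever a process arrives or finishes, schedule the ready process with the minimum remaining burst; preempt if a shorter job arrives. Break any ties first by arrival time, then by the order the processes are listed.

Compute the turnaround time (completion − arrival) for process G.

1

Gantt: | G 0-1 | C 1-3 | E 3-5 | F 5-8 | D 8-13 | A 13-20 | B 20-29 |
Completion: A=20  B=29  C=3  D=13  E=5  F=8  G=1
Turnaround (C−A): A=20  B=29  C=3  D=13  E=5  F=8  G=1
Turnaround(G) = completion − arrival = 1 − 0 = 1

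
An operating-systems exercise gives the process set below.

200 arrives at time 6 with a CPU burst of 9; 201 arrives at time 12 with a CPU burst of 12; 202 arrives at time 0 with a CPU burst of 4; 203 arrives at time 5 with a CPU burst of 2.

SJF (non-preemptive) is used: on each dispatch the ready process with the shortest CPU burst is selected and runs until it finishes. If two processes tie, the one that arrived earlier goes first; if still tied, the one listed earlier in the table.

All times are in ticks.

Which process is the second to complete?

Schedule: | 202 0-4 | idle 4-5 | 203 5-7 | 200 7-16 | 201 16-28 |
Completion: 200=16  201=28  202=4  203=7
Turnaround (C−A): 200=10  201=16  202=4  203=2
Finish order: 202 → 203 → 200 → 201

203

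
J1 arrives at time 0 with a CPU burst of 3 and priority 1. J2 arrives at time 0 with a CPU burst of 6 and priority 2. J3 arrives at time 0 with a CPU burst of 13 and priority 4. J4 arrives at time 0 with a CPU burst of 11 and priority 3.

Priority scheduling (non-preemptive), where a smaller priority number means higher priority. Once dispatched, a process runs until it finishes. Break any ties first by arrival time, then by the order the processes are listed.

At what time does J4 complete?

20

Schedule: | J1 0-3 | J2 3-9 | J4 9-20 | J3 20-33 |
Completion: J1=3  J2=9  J3=33  J4=20
Turnaround (C−A): J1=3  J2=9  J3=33  J4=20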